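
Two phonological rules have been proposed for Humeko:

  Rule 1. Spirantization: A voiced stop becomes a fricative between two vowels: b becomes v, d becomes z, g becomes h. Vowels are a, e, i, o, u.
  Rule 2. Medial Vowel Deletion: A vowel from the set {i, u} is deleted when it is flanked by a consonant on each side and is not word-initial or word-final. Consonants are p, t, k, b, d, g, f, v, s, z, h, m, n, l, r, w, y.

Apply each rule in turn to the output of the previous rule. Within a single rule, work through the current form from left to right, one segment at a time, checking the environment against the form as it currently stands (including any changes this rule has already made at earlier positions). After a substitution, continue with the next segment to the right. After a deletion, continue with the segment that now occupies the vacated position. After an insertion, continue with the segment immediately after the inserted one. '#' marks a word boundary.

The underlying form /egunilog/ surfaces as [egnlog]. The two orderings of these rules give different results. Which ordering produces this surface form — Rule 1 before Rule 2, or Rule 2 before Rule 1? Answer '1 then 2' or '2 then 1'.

Order 1 then 2:
  1 Spirantization: [egunilog] → [ehunilog]
  2 Medial Vowel Deletion: [ehunilog] → [ehnlog]
  result: [ehnlog]
Order 2 then 1:
  2 Medial Vowel Deletion: [egunilog] → [egnlog]
  1 Spirantization: no change — [egnlog]
  result: [egnlog]

2 then 1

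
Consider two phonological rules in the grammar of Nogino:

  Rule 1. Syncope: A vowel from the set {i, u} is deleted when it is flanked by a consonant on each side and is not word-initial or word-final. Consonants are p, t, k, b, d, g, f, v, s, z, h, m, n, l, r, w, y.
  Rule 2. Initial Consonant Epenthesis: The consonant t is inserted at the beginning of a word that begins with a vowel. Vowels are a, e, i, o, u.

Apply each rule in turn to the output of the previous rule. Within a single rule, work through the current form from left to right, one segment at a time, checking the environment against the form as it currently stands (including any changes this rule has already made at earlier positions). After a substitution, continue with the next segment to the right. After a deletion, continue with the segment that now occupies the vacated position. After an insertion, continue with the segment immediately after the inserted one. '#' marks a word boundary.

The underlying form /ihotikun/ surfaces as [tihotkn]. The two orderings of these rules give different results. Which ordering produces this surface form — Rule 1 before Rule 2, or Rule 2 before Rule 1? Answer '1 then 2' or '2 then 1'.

Order 1 then 2:
  1 Syncope: [ihotikun] → [ihotkn]
  2 Initial Consonant Epenthesis: [ihotkn] → [tihotkn]
  result: [tihotkn]
Order 2 then 1:
  2 Initial Consonant Epenthesis: [ihotikun] → [tihotikun]
  1 Syncope: [tihotikun] → [thotkn]
  result: [thotkn]

1 then 2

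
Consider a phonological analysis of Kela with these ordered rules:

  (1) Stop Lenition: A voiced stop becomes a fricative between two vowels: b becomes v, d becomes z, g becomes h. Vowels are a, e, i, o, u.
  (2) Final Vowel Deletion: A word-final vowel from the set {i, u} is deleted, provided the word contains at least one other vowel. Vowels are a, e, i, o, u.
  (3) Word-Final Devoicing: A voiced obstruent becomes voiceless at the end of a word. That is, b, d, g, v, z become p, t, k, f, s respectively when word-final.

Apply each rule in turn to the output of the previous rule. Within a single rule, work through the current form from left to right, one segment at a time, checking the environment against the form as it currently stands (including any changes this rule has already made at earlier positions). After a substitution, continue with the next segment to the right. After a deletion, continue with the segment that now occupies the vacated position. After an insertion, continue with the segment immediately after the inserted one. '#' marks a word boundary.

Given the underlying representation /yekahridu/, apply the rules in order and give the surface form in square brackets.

(1) Stop Lenition: [yekahridu] → [yekahrizu]
(2) Final Vowel Deletion: [yekahrizu] → [yekahriz]
(3) Word-Final Devoicing: [yekahriz] → [yekahris]

[yekahris]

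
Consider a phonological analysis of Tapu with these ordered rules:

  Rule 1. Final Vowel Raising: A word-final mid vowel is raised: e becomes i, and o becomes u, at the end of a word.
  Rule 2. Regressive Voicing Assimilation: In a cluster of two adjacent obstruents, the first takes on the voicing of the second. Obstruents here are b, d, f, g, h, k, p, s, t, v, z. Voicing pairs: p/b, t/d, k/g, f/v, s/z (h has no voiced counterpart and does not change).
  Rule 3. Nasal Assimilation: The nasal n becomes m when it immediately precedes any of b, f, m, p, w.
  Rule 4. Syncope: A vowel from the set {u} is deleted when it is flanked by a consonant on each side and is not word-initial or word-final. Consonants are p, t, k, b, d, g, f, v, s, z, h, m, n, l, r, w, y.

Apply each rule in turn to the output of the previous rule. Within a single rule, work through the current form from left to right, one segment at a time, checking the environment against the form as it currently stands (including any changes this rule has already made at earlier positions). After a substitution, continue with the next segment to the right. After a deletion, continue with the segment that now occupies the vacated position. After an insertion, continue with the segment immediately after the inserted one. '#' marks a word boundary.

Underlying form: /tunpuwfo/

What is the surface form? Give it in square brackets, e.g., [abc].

[tmpwfu]

Rule 1 Final Vowel Raising: [tunpuwfo] → [tunpuwfu]
Rule 2 Regressive Voicing Assimilation: no change — [tunpuwfu]
Rule 3 Nasal Assimilation: [tunpuwfu] → [tumpuwfu]
Rule 4 Syncope: [tumpuwfu] → [tmpwfu]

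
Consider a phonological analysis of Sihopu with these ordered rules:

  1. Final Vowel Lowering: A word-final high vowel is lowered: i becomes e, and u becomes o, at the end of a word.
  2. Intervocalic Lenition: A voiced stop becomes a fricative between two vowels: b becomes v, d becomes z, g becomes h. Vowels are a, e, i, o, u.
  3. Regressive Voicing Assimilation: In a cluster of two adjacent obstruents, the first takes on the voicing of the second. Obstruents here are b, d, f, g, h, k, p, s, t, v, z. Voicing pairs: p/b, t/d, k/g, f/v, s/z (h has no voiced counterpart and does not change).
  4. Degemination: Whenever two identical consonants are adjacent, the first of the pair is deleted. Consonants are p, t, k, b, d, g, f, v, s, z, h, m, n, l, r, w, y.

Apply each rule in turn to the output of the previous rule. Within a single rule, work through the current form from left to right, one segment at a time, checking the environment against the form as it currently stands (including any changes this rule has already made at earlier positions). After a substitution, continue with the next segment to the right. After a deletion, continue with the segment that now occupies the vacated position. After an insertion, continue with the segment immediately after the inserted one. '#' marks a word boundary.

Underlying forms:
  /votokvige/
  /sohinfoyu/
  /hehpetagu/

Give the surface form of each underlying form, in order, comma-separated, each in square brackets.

[votogvihe], [sohinfoyo], [hehpetaho]

/votokvige/:
  1 Final Vowel Lowering: no change — [votokvige]
  2 Intervocalic Lenition: [votokvige] → [votokvihe]
  3 Regressive Voicing Assimilation: [votokvihe] → [votogvihe]
  4 Degemination: no change — [votogvihe]
/sohinfoyu/:
  1 Final Vowel Lowering: [sohinfoyu] → [sohinfoyo]
  2 Intervocalic Lenition: no change — [sohinfoyo]
  3 Regressive Voicing Assimilation: no change — [sohinfoyo]
  4 Degemination: no change — [sohinfoyo]
/hehpetagu/:
  1 Final Vowel Lowering: [hehpetagu] → [hehpetago]
  2 Intervocalic Lenition: [hehpetago] → [hehpetaho]
  3 Regressive Voicing Assimilation: no change — [hehpetaho]
  4 Degemination: no change — [hehpetaho]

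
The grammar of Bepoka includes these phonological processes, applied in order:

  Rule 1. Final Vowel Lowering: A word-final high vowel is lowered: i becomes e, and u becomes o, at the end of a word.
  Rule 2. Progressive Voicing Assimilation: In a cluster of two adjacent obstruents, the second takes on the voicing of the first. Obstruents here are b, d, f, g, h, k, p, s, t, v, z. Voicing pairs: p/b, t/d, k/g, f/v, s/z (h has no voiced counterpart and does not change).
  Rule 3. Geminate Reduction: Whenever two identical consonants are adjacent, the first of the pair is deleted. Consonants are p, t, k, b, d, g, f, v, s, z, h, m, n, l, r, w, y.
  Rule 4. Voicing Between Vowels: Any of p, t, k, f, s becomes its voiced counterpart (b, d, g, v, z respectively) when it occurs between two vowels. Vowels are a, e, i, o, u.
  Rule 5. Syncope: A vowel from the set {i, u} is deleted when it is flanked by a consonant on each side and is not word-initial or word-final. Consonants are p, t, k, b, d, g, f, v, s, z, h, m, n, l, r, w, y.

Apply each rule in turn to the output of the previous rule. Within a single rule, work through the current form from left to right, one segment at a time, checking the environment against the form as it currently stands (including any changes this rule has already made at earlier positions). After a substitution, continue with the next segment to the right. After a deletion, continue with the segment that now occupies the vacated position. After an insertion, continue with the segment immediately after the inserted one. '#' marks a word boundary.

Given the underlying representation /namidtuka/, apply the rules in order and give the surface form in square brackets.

Rule 1 Final Vowel Lowering: no change — [namidtuka]
Rule 2 Progressive Voicing Assimilation: [namidtuka] → [namidduka]
Rule 3 Geminate Reduction: [namidduka] → [namiduka]
Rule 4 Voicing Between Vowels: [namiduka] → [namiduga]
Rule 5 Syncope: [namiduga] → [namdga]

[namdga]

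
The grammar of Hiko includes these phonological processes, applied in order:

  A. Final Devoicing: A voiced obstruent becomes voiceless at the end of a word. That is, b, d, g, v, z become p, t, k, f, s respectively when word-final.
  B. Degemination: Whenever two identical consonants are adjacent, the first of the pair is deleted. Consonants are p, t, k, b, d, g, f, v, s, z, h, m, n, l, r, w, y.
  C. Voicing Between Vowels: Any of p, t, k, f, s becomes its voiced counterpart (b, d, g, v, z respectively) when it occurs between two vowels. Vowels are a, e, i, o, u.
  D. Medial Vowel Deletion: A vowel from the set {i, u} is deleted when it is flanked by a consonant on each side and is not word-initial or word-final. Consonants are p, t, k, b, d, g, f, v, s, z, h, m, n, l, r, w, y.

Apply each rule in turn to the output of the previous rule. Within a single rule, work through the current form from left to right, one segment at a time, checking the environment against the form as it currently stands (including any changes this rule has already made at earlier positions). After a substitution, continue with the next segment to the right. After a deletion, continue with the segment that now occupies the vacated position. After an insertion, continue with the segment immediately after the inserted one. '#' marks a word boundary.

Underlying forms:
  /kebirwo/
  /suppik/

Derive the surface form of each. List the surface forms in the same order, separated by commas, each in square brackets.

[kebrwo], [sbk]

/kebirwo/:
  A Final Devoicing: no change — [kebirwo]
  B Degemination: no change — [kebirwo]
  C Voicing Between Vowels: no change — [kebirwo]
  D Medial Vowel Deletion: [kebirwo] → [kebrwo]
/suppik/:
  A Final Devoicing: no change — [suppik]
  B Degemination: [suppik] → [supik]
  C Voicing Between Vowels: [supik] → [subik]
  D Medial Vowel Deletion: [subik] → [sbk]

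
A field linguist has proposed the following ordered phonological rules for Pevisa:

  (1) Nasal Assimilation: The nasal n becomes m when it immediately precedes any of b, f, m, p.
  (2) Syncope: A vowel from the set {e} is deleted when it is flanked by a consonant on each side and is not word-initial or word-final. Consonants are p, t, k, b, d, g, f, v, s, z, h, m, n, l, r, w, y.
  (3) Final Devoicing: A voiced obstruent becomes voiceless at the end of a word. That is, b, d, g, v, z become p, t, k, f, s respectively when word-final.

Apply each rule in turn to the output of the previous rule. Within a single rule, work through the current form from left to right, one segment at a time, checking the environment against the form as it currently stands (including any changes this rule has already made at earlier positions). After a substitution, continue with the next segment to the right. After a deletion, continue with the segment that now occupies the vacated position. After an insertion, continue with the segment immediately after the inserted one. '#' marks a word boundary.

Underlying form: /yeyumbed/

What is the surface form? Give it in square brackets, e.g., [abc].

[yyumbt]

(1) Nasal Assimilation: no change — [yeyumbed]
(2) Syncope: [yeyumbed] → [yyumbd]
(3) Final Devoicing: [yyumbd] → [yyumbt]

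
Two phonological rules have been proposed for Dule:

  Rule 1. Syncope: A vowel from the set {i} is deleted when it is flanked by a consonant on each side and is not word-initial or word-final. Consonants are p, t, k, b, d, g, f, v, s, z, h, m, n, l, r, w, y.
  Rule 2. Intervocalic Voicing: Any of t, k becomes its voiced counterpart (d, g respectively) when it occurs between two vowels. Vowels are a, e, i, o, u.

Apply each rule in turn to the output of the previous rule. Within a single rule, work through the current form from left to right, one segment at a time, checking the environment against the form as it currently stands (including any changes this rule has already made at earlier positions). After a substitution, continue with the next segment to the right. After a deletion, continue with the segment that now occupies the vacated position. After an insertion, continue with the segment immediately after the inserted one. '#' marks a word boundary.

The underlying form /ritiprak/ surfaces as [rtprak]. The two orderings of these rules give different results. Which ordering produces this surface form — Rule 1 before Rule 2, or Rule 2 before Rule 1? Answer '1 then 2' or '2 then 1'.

Order 1 then 2:
  1 Syncope: [ritiprak] → [rtprak]
  2 Intervocalic Voicing: no change — [rtprak]
  result: [rtprak]
Order 2 then 1:
  2 Intervocalic Voicing: [ritiprak] → [ridiprak]
  1 Syncope: [ridiprak] → [rdprak]
  result: [rdprak]

1 then 2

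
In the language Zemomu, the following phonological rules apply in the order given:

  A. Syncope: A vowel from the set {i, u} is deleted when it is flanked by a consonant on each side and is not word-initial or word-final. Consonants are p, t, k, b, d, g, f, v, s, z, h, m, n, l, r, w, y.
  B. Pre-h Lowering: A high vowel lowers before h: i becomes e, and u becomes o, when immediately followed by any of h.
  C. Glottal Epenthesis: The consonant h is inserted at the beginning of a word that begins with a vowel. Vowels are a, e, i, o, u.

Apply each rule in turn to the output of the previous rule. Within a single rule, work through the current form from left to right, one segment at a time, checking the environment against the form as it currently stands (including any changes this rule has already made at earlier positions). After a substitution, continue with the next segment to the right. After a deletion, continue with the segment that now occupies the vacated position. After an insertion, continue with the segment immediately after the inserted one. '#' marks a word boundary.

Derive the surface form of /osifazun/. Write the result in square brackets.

[hosfazn]

A Syncope: [osifazun] → [osfazn]
B Pre-h Lowering: no change — [osfazn]
C Glottal Epenthesis: [osfazn] → [hosfazn]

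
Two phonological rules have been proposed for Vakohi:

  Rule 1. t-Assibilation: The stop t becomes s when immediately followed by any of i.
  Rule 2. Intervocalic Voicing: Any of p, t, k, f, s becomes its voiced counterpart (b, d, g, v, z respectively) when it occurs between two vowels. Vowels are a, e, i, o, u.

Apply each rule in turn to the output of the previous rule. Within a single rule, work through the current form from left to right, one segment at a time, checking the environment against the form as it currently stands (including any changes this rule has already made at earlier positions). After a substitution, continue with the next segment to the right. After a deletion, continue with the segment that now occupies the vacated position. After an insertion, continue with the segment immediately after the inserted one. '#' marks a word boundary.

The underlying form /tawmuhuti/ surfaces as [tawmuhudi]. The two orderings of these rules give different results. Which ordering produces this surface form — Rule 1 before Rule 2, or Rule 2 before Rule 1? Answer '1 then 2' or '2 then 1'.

2 then 1

Order 1 then 2:
  1 t-Assibilation: [tawmuhuti] → [tawmuhusi]
  2 Intervocalic Voicing: [tawmuhusi] → [tawmuhuzi]
  result: [tawmuhuzi]
Order 2 then 1:
  2 Intervocalic Voicing: [tawmuhuti] → [tawmuhudi]
  1 t-Assibilation: no change — [tawmuhudi]
  result: [tawmuhudi]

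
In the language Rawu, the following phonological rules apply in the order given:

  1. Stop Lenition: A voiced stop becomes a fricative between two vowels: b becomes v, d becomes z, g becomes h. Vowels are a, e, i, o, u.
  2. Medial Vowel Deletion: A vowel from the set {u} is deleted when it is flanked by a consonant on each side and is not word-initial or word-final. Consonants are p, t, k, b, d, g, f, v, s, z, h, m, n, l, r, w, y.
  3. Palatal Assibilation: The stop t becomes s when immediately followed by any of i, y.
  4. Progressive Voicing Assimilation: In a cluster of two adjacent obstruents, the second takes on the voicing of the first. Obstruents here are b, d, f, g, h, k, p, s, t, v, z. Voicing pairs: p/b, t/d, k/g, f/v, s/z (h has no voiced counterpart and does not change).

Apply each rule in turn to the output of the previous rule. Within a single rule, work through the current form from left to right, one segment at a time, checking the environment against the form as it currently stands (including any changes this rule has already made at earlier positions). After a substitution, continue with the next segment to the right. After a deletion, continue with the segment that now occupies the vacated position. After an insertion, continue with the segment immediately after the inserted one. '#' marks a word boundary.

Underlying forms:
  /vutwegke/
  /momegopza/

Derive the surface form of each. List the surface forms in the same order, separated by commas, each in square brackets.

[vdwegge], [momehopsa]

/vutwegke/:
  1 Stop Lenition: no change — [vutwegke]
  2 Medial Vowel Deletion: [vutwegke] → [vtwegke]
  3 Palatal Assibilation: no change — [vtwegke]
  4 Progressive Voicing Assimilation: [vtwegke] → [vdwegge]
/momegopza/:
  1 Stop Lenition: [momegopza] → [momehopza]
  2 Medial Vowel Deletion: no change — [momehopza]
  3 Palatal Assibilation: no change — [momehopza]
  4 Progressive Voicing Assimilation: [momehopza] → [momehopsa]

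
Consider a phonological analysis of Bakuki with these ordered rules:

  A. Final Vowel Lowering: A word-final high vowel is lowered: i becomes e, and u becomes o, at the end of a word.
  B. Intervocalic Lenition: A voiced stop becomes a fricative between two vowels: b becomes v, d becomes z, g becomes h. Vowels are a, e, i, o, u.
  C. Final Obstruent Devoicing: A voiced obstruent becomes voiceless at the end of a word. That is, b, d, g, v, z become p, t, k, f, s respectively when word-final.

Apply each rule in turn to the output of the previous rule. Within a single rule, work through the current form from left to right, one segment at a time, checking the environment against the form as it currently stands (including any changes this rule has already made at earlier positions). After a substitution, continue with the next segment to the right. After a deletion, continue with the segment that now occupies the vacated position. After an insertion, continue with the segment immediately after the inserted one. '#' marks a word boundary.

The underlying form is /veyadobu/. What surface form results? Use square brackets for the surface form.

A Final Vowel Lowering: [veyadobu] → [veyadobo]
B Intervocalic Lenition: [veyadobo] → [veyazovo]
C Final Obstruent Devoicing: no change — [veyazovo]

[veyazovo]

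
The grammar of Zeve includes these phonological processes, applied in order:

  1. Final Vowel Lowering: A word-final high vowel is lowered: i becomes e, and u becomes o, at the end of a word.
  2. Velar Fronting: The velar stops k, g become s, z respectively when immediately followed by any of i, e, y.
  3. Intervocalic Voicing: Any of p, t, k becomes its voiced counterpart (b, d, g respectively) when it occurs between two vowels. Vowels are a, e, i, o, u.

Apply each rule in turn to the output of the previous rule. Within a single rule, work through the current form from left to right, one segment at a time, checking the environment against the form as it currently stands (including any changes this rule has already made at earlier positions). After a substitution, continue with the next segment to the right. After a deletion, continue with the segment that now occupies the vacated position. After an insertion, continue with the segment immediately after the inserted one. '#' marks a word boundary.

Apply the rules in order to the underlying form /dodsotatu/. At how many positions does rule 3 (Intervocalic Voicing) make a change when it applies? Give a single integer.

2

1 Final Vowel Lowering: [dodsotatu] → [dodsotato]
2 Velar Fronting: no change — [dodsotato]
3 Intervocalic Voicing: [dodsotato] → [dodsodado]
Rule 3 changed 2 position(s).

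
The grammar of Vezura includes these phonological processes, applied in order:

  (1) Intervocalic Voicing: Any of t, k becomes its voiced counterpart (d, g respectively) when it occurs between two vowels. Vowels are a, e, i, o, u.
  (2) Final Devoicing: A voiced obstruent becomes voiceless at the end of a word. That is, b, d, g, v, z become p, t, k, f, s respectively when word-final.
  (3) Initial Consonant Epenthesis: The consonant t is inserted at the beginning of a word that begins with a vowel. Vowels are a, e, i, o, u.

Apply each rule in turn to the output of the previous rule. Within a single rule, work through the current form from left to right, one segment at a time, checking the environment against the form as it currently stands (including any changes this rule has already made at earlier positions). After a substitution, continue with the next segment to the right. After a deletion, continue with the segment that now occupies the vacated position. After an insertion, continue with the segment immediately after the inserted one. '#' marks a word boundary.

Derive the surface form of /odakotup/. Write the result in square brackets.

[todagodup]

(1) Intervocalic Voicing: [odakotup] → [odagodup]
(2) Final Devoicing: no change — [odagodup]
(3) Initial Consonant Epenthesis: [odagodup] → [todagodup]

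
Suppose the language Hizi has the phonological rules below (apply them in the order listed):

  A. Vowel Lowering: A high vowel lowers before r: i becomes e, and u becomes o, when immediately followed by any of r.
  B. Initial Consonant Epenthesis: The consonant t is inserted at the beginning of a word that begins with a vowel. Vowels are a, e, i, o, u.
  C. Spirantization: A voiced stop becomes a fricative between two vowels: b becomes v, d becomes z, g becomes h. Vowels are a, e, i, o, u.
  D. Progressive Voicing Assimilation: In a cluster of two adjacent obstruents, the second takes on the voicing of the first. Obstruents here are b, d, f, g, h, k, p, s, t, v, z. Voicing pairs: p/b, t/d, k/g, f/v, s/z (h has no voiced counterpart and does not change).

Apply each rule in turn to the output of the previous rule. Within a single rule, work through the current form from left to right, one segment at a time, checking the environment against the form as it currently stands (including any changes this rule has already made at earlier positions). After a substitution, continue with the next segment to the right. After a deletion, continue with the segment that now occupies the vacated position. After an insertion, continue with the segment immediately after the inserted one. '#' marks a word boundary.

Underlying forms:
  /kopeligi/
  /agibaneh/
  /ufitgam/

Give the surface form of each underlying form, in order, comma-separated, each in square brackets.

[kopelihi], [tahivaneh], [tufitkam]

/kopeligi/:
  A Vowel Lowering: no change — [kopeligi]
  B Initial Consonant Epenthesis: no change — [kopeligi]
  C Spirantization: [kopeligi] → [kopelihi]
  D Progressive Voicing Assimilation: no change — [kopelihi]
/agibaneh/:
  A Vowel Lowering: no change — [agibaneh]
  B Initial Consonant Epenthesis: [agibaneh] → [tagibaneh]
  C Spirantization: [tagibaneh] → [tahivaneh]
  D Progressive Voicing Assimilation: no change — [tahivaneh]
/ufitgam/:
  A Vowel Lowering: no change — [ufitgam]
  B Initial Consonant Epenthesis: [ufitgam] → [tufitgam]
  C Spirantization: no change — [tufitgam]
  D Progressive Voicing Assimilation: [tufitgam] → [tufitkam]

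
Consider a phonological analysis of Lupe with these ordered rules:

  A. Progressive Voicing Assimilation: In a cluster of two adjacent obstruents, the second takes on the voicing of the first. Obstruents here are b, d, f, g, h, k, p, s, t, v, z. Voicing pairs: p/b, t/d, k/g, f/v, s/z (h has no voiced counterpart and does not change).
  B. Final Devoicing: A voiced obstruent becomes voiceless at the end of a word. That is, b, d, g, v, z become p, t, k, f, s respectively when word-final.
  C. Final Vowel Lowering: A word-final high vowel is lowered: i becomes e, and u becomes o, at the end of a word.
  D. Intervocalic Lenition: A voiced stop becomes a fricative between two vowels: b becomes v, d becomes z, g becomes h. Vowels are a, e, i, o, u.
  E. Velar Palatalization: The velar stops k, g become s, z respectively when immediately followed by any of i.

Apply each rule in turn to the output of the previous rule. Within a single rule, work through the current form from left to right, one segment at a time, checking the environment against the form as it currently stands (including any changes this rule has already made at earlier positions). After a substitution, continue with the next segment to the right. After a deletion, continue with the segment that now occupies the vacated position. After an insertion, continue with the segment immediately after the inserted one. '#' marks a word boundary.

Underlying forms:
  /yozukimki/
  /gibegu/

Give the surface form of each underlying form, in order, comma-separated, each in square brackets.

[yozusimke], [ziveho]

/yozukimki/:
  A Progressive Voicing Assimilation: no change — [yozukimki]
  B Final Devoicing: no change — [yozukimki]
  C Final Vowel Lowering: [yozukimki] → [yozukimke]
  D Intervocalic Lenition: no change — [yozukimke]
  E Velar Palatalization: [yozukimke] → [yozusimke]
/gibegu/:
  A Progressive Voicing Assimilation: no change — [gibegu]
  B Final Devoicing: no change — [gibegu]
  C Final Vowel Lowering: [gibegu] → [gibego]
  D Intervocalic Lenition: [gibego] → [giveho]
  E Velar Palatalization: [giveho] → [ziveho]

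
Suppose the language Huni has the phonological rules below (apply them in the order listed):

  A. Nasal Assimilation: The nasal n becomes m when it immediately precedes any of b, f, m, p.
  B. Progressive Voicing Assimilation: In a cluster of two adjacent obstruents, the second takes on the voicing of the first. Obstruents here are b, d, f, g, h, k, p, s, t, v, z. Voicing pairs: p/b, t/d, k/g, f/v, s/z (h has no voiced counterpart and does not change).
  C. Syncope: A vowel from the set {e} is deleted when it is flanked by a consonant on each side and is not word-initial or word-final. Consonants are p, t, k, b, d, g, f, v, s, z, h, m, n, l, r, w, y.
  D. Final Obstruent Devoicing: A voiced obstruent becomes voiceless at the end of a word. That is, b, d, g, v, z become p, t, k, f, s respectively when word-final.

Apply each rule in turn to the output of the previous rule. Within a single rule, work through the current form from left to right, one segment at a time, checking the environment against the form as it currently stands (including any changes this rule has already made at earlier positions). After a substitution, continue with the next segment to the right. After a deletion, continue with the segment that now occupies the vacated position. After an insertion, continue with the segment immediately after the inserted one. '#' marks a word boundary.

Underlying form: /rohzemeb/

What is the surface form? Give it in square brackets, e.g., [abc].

A Nasal Assimilation: no change — [rohzemeb]
B Progressive Voicing Assimilation: [rohzemeb] → [rohsemeb]
C Syncope: [rohsemeb] → [rohsmb]
D Final Obstruent Devoicing: [rohsmb] → [rohsmp]

[rohsmp]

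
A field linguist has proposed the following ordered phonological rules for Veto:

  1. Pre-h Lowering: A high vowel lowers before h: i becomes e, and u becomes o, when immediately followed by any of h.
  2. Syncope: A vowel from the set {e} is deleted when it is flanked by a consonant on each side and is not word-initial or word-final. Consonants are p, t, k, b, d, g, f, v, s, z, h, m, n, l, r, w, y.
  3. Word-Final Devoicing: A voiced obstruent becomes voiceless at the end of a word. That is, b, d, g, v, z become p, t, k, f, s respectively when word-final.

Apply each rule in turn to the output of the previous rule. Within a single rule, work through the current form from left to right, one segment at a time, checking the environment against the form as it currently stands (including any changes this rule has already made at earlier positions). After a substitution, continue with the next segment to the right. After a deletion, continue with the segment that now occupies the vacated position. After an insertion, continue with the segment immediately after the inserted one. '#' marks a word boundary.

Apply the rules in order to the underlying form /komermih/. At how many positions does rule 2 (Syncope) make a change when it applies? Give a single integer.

1 Pre-h Lowering: [komermih] → [komermeh]
2 Syncope: [komermeh] → [komrmh]
3 Word-Final Devoicing: no change — [komrmh]
Rule 2 changed 2 position(s).

2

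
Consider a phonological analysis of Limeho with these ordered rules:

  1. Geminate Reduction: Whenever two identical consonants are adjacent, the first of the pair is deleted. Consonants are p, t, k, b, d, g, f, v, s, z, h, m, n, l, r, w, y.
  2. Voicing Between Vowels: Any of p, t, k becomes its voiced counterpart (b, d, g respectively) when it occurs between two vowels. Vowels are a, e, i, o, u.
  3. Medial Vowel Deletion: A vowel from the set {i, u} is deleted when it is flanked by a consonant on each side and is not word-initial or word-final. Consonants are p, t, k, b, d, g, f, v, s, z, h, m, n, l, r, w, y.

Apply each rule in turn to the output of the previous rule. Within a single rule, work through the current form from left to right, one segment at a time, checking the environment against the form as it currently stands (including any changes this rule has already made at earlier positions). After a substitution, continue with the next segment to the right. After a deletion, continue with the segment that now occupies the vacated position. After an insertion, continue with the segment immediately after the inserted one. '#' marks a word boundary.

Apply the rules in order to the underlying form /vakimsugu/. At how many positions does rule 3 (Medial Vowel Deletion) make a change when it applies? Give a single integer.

1 Geminate Reduction: no change — [vakimsugu]
2 Voicing Between Vowels: [vakimsugu] → [vagimsugu]
3 Medial Vowel Deletion: [vagimsugu] → [vagmsgu]
Rule 3 changed 2 position(s).

2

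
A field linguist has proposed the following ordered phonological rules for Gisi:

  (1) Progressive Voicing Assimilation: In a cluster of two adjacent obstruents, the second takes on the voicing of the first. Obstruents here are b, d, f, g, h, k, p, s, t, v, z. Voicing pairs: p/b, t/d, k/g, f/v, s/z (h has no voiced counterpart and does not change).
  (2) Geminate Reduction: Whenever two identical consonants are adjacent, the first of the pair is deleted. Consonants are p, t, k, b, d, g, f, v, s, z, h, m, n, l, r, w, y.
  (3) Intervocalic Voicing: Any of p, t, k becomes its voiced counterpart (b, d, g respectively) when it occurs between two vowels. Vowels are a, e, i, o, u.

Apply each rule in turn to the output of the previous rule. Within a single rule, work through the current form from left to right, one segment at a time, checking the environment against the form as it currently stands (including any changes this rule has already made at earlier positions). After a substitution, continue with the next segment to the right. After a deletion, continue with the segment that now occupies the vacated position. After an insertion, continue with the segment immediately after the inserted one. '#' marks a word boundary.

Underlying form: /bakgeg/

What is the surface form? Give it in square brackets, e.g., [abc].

(1) Progressive Voicing Assimilation: [bakgeg] → [bakkeg]
(2) Geminate Reduction: [bakkeg] → [bakeg]
(3) Intervocalic Voicing: [bakeg] → [bageg]

[bageg]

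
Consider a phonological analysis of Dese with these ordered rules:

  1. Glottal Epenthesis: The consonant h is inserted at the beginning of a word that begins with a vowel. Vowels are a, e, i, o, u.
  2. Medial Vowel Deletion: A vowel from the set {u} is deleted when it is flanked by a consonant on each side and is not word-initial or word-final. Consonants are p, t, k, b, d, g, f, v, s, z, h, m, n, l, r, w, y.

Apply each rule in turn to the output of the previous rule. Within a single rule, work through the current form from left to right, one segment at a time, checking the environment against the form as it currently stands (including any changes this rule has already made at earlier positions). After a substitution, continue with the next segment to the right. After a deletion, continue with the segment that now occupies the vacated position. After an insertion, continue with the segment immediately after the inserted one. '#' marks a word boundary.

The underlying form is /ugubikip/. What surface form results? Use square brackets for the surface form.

1 Glottal Epenthesis: [ugubikip] → [hugubikip]
2 Medial Vowel Deletion: [hugubikip] → [hgbikip]

[hgbikip]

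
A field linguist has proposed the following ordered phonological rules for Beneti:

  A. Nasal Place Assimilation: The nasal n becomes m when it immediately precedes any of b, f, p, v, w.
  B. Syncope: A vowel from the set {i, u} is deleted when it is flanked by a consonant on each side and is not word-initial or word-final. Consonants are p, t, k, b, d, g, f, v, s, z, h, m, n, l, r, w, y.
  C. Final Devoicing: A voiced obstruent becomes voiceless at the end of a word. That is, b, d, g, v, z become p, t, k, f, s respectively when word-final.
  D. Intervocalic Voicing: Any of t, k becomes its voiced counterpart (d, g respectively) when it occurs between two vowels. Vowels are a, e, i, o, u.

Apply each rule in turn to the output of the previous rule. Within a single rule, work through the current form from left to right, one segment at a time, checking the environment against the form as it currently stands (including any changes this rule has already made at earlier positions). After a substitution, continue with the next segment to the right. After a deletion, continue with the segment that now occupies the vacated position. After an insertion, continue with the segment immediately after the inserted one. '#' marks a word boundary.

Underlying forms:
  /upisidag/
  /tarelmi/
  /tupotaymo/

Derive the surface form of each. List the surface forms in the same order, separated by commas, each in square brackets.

[upsdak], [tarelmi], [tpodaymo]

/upisidag/:
  A Nasal Place Assimilation: no change — [upisidag]
  B Syncope: [upisidag] → [upsdag]
  C Final Devoicing: [upsdag] → [upsdak]
  D Intervocalic Voicing: no change — [upsdak]
/tarelmi/:
  A Nasal Place Assimilation: no change — [tarelmi]
  B Syncope: no change — [tarelmi]
  C Final Devoicing: no change — [tarelmi]
  D Intervocalic Voicing: no change — [tarelmi]
/tupotaymo/:
  A Nasal Place Assimilation: no change — [tupotaymo]
  B Syncope: [tupotaymo] → [tpotaymo]
  C Final Devoicing: no change — [tpotaymo]
  D Intervocalic Voicing: [tpotaymo] → [tpodaymo]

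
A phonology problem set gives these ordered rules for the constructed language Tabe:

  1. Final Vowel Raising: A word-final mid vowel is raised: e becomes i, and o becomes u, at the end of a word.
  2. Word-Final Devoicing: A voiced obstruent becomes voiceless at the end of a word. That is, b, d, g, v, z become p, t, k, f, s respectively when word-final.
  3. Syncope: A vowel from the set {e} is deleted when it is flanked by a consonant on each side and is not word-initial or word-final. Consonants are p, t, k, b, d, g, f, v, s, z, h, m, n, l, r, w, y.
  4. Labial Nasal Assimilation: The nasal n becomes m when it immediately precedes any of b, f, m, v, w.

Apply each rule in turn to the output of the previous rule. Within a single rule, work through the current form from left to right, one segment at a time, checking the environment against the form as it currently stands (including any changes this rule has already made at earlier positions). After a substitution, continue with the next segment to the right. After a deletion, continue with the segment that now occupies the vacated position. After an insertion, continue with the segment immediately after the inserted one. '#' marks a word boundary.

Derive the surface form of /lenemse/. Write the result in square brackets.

[lmmsi]

1 Final Vowel Raising: [lenemse] → [lenemsi]
2 Word-Final Devoicing: no change — [lenemsi]
3 Syncope: [lenemsi] → [lnmsi]
4 Labial Nasal Assimilation: [lnmsi] → [lmmsi]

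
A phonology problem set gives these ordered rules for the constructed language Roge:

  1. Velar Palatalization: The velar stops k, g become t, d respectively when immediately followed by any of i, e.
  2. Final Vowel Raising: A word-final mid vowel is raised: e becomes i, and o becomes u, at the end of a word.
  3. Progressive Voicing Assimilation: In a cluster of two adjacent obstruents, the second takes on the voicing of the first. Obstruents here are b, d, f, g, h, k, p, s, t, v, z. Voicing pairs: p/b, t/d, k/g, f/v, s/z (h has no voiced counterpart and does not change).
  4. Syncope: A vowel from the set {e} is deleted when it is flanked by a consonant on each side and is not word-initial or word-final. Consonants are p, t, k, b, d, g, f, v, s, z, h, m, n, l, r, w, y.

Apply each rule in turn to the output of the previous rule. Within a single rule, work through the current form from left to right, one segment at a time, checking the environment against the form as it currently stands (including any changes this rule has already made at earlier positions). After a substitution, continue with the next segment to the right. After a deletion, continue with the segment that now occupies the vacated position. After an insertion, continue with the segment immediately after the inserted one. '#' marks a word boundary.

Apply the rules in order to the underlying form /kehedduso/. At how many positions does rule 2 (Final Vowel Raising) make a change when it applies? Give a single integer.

1

1 Velar Palatalization: [kehedduso] → [tehedduso]
2 Final Vowel Raising: [tehedduso] → [teheddusu]
3 Progressive Voicing Assimilation: no change — [teheddusu]
4 Syncope: [teheddusu] → [thddusu]
Rule 2 changed 1 position(s).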